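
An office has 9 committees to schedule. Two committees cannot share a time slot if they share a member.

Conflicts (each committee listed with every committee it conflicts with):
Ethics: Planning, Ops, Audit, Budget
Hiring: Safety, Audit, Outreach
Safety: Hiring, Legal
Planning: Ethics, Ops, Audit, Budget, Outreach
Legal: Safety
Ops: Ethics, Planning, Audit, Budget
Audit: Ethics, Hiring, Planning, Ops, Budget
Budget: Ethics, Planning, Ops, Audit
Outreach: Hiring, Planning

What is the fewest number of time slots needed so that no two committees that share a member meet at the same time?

5

Ethics, Planning, Ops, Audit, Budget all conflict with each other, so at least 5 time slots are needed.
Using 5 time slots: Ethics=4, Hiring=1, Safety=2, Planning=1, Legal=1, Ops=5, Audit=2, Budget=3, Outreach=2. Each listed conflict is separated.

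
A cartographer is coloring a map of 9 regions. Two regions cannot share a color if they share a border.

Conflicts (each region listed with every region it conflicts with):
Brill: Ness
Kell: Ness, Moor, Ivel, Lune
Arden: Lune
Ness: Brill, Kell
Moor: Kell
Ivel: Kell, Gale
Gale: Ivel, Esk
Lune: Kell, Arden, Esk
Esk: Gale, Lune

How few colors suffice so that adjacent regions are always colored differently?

3

The cycle Ivel-Gale-Esk-Lune-Kell-Ivel has odd length 5, so it cannot be 2-colored; at least 3 colors are needed.
One proper 3-coloring: Brill=1, Kell=1, Arden=1, Ness=2, Moor=2, Ivel=2, Gale=3, Lune=2, Esk=1. Each listed conflict is separated.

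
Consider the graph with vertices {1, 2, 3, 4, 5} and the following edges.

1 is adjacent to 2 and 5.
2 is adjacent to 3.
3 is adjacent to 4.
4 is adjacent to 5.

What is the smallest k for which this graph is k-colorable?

The cycle 4-3-2-1-5-4 has odd length 5, so it cannot be 2-colored; at least 3 colors are needed.
A valid assignment using 3 colors: 1=b, 2=a, 3=b, 4=a, 5=c. Every edge joins two different colors.

3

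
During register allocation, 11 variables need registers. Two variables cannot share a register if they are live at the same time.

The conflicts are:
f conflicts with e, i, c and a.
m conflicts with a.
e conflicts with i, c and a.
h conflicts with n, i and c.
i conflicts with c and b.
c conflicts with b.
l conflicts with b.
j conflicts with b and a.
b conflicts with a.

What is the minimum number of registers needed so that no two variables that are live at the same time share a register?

f, e, i, c all conflict with each other, so at least 4 registers are needed.
Using 4 registers: f=4, m=1, e=1, h=1, n=2, i=2, c=3, l=2, j=3, b=1, a=2. Every pair that conflicts lands in different registers.

4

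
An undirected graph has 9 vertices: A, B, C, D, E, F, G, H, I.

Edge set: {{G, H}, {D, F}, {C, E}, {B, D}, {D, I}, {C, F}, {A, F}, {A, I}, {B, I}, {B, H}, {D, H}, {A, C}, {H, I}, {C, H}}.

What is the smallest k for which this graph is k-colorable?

4

B, D, H, I are pairwise adjacent (a clique of size 4), so at least 4 colors are needed.
4 colors suffice: color 1 → {A, E, H}; color 2 → {C, D, G}; color 3 → {F, I}; color 4 → {B}. No two adjacent vertices share a color.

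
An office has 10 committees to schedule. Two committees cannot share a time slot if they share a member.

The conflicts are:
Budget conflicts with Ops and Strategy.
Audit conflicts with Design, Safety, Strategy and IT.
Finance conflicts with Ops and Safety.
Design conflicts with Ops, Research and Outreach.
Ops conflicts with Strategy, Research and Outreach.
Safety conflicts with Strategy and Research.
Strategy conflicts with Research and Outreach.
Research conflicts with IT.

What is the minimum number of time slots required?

3

Safety, Strategy, Research are mutually in conflict, so at least 3 time slots are needed.
3 time slots suffice: time slot 1 → {Finance, Design, Strategy, IT}; time slot 2 → {Ops, Safety}; time slot 3 → {Budget, Audit, Research, Outreach}. Every pair that conflicts lands in different time slots.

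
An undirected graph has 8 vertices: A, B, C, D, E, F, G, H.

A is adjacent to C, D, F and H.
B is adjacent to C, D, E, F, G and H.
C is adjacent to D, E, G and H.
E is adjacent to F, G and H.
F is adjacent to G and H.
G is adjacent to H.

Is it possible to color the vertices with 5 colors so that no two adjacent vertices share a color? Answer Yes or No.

The chromatic number is 5. B, E, F, G, H are mutually adjacent (a clique of size 5), so at least 5 colors are needed.
A valid assignment using 5 colors: A=1, B=1, C=2, D=3, E=4, F=2, G=5, H=3.
That is already a proper 5-coloring.

Yes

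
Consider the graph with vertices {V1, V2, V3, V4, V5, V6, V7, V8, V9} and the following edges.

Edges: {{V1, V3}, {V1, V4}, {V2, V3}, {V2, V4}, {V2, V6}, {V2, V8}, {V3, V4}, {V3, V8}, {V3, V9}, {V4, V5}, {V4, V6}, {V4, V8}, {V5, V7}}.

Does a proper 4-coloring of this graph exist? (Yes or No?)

Yes

The chromatic number is 4. V2, V3, V4, V8 are pairwise adjacent (a clique of size 4), so at least 4 colors are needed.
4 colors suffice: color 1 → {V4, V7, V9}; color 2 → {V3, V5, V6}; color 3 → {V1, V2}; color 4 → {V8}.
That is already a proper 4-coloring.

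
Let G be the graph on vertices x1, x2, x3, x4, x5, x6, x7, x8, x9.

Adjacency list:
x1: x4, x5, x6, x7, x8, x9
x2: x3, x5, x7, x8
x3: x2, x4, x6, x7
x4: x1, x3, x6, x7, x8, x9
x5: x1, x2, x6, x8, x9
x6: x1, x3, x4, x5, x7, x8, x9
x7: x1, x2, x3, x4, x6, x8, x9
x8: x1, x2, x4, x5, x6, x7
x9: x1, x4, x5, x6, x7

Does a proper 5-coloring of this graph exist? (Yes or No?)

Yes

The chromatic number is 5. x1, x4, x6, x7, x8 form a clique, so at least 5 colors are needed.
5 colors suffice: color red → {x2, x6}; color blue → {x5, x7}; color green → {x4}; color yellow → {x3, x8, x9}; color purple → {x1}.
That is already a proper 5-coloring.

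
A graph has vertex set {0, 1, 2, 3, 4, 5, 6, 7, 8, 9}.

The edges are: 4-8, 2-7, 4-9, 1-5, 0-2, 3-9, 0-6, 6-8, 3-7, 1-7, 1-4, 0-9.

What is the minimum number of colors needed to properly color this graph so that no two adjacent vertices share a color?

The cycle 3-7-2-0-9-3 has odd length 5, so it cannot be 2-colored; at least 3 colors are needed.
3 colors suffice: color red → {0, 4, 5, 7}; color blue → {1, 2, 8, 9}; color green → {3, 6}. Each edge has distinct colors on its endpoints.

3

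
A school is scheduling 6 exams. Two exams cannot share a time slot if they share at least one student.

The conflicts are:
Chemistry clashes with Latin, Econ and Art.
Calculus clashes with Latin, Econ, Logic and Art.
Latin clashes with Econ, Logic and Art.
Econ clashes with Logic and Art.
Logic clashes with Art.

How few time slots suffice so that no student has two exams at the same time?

5

Calculus, Latin, Econ, Logic, Art are mutually in conflict, so at least 5 time slots are needed.
5 time slots suffice: Chemistry=4, Calculus=4, Latin=1, Econ=3, Logic=5, Art=2. No two conflicting exams share a time slot.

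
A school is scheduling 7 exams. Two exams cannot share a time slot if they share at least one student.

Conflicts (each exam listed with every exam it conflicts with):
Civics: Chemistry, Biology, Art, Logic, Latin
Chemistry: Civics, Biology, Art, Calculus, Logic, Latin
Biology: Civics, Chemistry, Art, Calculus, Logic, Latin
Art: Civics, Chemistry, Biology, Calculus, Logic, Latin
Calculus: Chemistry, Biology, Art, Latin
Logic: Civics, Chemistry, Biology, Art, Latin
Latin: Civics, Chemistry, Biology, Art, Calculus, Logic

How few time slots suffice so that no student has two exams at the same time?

6

Civics, Chemistry, Biology, Art, Logic, Latin pairwise conflict, so at least 6 time slots are needed.
6 time slots suffice: time slot 1 → {Biology}; time slot 2 → {Art}; time slot 3 → {Chemistry}; time slot 4 → {Latin}; time slot 5 → {Civics, Calculus}; time slot 6 → {Logic}. Each listed conflict is separated.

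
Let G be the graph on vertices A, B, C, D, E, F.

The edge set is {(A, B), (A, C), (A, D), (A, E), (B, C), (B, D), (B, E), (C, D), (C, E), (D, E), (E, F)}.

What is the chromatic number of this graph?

A, B, C, D, E are mutually adjacent (a clique of size 5), so at least 5 colors are needed.
5 colors suffice: A=2, B=4, C=5, D=3, E=1, F=2. No two adjacent vertices share a color.

5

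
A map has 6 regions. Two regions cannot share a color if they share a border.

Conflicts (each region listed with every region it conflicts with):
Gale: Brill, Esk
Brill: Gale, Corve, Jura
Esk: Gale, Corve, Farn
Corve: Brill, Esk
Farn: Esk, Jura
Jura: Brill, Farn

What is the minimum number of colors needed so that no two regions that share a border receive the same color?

3

The cycle Esk-Gale-Brill-Jura-Farn-Esk has odd length 5, so it cannot be 2-colored; at least 3 colors are needed.
3 colors suffice: Gale=2, Brill=1, Esk=1, Corve=2, Farn=3, Jura=2. Each listed conflict is separated.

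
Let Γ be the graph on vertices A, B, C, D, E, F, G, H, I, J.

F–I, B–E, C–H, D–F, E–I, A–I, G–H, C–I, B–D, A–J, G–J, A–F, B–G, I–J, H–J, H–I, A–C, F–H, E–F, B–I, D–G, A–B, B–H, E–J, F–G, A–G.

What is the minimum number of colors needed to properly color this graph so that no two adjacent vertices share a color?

3

E, I, J are mutually adjacent, so at least 3 colors are needed.
3 colors suffice: color 1 → {G, I}; color 2 → {A, D, E, H}; color 3 → {B, C, F, J}. Every edge joins two different colors.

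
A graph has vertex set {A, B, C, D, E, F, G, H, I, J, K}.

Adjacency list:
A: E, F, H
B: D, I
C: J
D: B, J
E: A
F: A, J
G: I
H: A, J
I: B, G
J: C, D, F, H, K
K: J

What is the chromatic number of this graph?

2

H and J are adjacent, so at least 2 colors are needed.
2 colors suffice: color red → {A, B, G, J}; color blue → {C, D, E, F, H, I, K}. Every edge joins two different colors.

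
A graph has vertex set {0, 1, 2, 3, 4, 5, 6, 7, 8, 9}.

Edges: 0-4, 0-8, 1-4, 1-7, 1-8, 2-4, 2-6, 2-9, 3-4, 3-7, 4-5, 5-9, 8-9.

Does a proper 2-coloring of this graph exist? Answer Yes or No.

No

The cycle 8-9-5-4-1-8 has odd length 5, so it cannot be 2-colored; at least 3 colors are needed.
So 2 colors are not enough.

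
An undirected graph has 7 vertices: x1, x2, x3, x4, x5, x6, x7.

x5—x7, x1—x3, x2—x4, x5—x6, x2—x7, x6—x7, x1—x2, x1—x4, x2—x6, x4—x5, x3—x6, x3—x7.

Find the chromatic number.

x5, x6, x7 form a triangle, so at least 3 colors are needed.
A valid assignment using 3 colors: x1=2, x2=3, x3=3, x4=1, x5=3, x6=2, x7=1. No two adjacent vertices share a color.

3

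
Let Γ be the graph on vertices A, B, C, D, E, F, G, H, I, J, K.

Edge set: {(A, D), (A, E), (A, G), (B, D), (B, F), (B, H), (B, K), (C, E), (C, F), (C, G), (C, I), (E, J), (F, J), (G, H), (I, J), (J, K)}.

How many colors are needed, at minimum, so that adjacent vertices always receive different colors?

The cycle C-F-B-H-G-C has odd length 5, so it cannot be 2-colored; at least 3 colors are needed.
A valid assignment using 3 colors: A=red, B=red, C=red, D=blue, E=blue, F=blue, G=blue, H=green, I=blue, J=red, K=blue. Each edge has distinct colors on its endpoints.

3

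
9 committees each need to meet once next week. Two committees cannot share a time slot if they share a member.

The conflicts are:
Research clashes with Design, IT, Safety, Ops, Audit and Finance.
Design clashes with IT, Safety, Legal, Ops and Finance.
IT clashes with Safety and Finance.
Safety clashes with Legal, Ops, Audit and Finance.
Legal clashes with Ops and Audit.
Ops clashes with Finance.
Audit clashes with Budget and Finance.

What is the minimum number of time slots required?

5

Research, Design, IT, Safety, Finance pairwise conflict, so at least 5 time slots are needed.
Using 5 time slots: Research=3, Design=2, IT=5, Safety=1, Legal=3, Ops=5, Audit=2, Budget=1, Finance=4. No two conflicting committees share a time slot.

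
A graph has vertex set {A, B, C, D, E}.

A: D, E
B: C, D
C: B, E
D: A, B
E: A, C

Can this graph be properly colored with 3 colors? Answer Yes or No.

The chromatic number is 3. The cycle C-E-A-D-B-C has odd length 5, so it cannot be 2-colored; at least 3 colors are needed.
A valid assignment using 3 colors: A=1, B=2, C=1, D=3, E=2.
That is already a proper 3-coloring.

Yes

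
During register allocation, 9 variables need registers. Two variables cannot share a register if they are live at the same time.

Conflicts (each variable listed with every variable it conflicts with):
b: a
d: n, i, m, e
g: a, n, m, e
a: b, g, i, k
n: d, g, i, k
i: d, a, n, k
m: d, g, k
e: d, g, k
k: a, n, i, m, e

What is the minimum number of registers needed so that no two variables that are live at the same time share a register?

3

n, i, k all conflict with each other, so at least 3 registers are needed.
Using 3 registers: b=1, d=1, g=1, a=3, n=3, i=2, m=2, e=2, k=1. Each listed conflict is separated.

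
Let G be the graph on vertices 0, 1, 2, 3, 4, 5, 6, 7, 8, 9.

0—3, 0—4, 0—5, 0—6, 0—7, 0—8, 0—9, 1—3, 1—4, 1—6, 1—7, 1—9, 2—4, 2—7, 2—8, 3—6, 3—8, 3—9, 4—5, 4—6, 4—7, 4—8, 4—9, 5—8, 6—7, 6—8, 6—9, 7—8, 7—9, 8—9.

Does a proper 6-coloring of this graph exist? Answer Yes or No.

The chromatic number is 6. 0, 4, 6, 7, 8, 9 are pairwise adjacent (a clique of size 6), so at least 6 colors are needed.
6 colors suffice: 0=c, 1=a, 2=c, 3=b, 4=b, 5=d, 6=f, 7=e, 8=a, 9=d.
That is already a proper 6-coloring.

Yes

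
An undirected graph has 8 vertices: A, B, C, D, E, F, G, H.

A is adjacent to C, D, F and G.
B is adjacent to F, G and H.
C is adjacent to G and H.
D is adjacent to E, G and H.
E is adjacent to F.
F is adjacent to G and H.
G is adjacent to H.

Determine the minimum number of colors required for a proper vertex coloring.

4

B, F, G, H are mutually adjacent (a clique of size 4), so at least 4 colors are needed.
4 colors suffice: color red → {E, G}; color blue → {A, H}; color green → {C, D, F}; color yellow → {B}. No two adjacent vertices share a color.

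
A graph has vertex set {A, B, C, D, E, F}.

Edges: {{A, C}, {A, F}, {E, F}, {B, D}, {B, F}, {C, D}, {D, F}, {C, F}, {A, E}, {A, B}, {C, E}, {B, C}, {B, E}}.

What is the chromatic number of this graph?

5

A, B, C, E, F form a clique, so at least 5 colors are needed.
5 colors suffice: color red → {F}; color blue → {B}; color green → {C}; color yellow → {D, E}; color purple → {A}. No two adjacent vertices share a color.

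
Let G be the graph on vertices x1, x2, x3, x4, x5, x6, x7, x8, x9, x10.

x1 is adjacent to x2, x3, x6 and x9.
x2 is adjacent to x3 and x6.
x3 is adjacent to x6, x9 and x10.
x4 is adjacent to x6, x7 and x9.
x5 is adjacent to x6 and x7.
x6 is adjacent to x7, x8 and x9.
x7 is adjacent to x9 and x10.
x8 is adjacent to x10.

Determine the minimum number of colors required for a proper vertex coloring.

x1, x2, x3, x6 are pairwise adjacent (a clique of size 4), so at least 4 colors are needed.
A valid assignment using 4 colors: x1=4, x2=2, x3=3, x4=4, x5=2, x6=1, x7=3, x8=2, x9=2, x10=1. No two adjacent vertices share a color.

4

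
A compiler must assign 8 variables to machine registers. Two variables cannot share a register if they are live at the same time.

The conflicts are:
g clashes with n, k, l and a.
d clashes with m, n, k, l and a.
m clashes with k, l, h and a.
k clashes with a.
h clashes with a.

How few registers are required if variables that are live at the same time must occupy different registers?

4

d, m, k, a all conflict with each other, so at least 4 registers are needed.
Using 4 registers: g=2, d=2, m=3, n=1, k=4, l=1, h=2, a=1. Every pair that conflicts lands in different registers.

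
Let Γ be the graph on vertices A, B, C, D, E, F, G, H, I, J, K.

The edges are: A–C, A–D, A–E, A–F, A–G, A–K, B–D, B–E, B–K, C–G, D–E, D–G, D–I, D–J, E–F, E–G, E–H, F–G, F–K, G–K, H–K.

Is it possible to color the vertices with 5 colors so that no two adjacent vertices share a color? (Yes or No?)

Yes

The chromatic number is 4. A, F, G, K are mutually adjacent (a clique of size 4), so at least 4 colors are needed.
4 colors suffice: color 1 → {C, E, I, J, K}; color 2 → {D, F, H}; color 3 → {A, B}; color 4 → {G}.
Since 5 ≥ 4, a proper 5-coloring certainly exists.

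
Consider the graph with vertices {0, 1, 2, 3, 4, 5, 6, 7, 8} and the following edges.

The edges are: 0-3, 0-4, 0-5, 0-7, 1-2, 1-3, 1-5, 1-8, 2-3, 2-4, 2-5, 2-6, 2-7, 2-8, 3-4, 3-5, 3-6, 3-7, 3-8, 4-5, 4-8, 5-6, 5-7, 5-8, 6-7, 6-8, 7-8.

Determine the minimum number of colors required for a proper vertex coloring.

2, 3, 5, 6, 7, 8 are pairwise adjacent (a clique of size 6), so at least 6 colors are needed.
6 colors suffice: color a → {3}; color b → {5}; color c → {0, 2}; color d → {8}; color e → {1, 4, 7}; color f → {6}. Each edge has distinct colors on its endpoints.

6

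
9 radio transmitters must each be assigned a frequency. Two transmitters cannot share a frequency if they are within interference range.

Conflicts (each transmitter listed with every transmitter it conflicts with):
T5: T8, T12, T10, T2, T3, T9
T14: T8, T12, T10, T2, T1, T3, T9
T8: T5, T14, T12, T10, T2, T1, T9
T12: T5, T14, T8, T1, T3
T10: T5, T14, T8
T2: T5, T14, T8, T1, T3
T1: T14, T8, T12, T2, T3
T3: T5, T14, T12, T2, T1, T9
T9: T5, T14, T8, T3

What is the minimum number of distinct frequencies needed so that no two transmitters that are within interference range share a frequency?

T14, T8, T2, T1 pairwise conflict, so at least 4 frequencies are needed.
A valid assignment using 4 frequencies: T5=2, T14=2, T8=1, T12=3, T10=3, T2=3, T1=4, T3=1, T9=3. Each listed conflict is separated.

4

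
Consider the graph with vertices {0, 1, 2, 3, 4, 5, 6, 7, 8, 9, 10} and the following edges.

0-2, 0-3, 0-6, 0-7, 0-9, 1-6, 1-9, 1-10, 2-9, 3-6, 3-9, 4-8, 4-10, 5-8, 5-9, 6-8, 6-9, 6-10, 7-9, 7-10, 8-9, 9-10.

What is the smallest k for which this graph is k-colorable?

0, 3, 6, 9 form a clique, so at least 4 colors are needed.
4 colors suffice: 0=green, 1=yellow, 2=blue, 3=yellow, 4=red, 5=blue, 6=blue, 7=blue, 8=green, 9=red, 10=green. Every edge joins two different colors.

4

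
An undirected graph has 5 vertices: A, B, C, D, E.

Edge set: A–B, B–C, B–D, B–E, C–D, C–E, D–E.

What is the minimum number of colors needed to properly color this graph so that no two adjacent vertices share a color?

B, C, D, E form a clique, so at least 4 colors are needed.
A valid assignment using 4 colors: A=2, B=1, C=4, D=3, E=2. Each edge has distinct colors on its endpoints.

4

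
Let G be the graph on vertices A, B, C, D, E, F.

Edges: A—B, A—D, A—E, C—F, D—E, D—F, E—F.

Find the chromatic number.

D, E, F are pairwise adjacent, so at least 3 colors are needed.
3 colors suffice: color 1 → {A, F}; color 2 → {B, C, D}; color 3 → {E}. Every edge joins two different colors.

3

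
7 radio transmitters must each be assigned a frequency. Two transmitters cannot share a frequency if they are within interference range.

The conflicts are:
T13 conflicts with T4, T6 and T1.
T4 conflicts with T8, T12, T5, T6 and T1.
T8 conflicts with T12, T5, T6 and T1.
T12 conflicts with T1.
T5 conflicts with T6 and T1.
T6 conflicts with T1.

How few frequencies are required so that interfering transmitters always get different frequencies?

5

T4, T8, T5, T6, T1 all conflict with each other, so at least 5 frequencies are needed.
A valid assignment using 5 frequencies: T13=4, T4=2, T8=4, T12=3, T5=5, T6=3, T1=1. No two conflicting transmitters share a frequency.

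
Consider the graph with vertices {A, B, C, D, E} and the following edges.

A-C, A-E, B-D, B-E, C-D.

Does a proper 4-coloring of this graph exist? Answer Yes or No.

Yes

The chromatic number is 3. The cycle D-B-E-A-C-D has odd length 5, so it cannot be 2-colored; at least 3 colors are needed.
3 colors suffice: color 1 → {C, E}; color 2 → {A, B}; color 3 → {D}.
Since 4 ≥ 3, a proper 4-coloring certainly exists.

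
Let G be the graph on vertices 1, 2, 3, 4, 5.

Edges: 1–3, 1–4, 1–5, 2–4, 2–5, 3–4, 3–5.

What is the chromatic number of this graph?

3

1, 3, 4 form a triangle, so at least 3 colors are needed.
3 colors suffice: color red → {4, 5}; color blue → {1, 2}; color green → {3}. No two adjacent vertices share a color.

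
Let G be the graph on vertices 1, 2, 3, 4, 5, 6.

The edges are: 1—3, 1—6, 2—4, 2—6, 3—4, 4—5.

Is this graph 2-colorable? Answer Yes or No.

The cycle 1-3-4-2-6-1 has odd length 5, so it cannot be 2-colored; at least 3 colors are needed.
So 2 colors are not enough.

No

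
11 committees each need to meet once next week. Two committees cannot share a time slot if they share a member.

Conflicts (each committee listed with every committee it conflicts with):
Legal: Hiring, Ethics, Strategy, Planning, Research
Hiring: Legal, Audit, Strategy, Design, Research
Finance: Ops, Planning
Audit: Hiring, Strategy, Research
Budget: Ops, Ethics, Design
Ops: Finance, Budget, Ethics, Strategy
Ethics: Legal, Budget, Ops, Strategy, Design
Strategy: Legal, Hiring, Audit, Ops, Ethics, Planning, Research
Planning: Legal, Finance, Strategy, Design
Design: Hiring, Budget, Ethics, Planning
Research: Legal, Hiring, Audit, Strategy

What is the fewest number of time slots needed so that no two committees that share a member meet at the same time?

4

Legal, Hiring, Strategy, Research all conflict with each other, so at least 4 time slots are needed.
4 time slots suffice: Legal=3, Hiring=2, Finance=1, Audit=3, Budget=4, Ops=3, Ethics=2, Strategy=1, Planning=2, Design=1, Research=4. Each listed conflict is separated.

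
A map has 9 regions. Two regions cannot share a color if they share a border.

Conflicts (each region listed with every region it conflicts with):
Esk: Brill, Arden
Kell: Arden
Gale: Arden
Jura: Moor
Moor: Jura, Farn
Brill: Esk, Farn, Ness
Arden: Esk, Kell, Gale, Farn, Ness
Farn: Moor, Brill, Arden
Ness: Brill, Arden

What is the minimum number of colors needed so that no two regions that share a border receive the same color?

Jura and Moor conflict, so at least 2 colors are needed.
2 colors suffice: color 1 → {Moor, Brill, Arden}; color 2 → {Esk, Kell, Gale, Jura, Farn, Ness}. Every pair that conflicts lands in different colors.

2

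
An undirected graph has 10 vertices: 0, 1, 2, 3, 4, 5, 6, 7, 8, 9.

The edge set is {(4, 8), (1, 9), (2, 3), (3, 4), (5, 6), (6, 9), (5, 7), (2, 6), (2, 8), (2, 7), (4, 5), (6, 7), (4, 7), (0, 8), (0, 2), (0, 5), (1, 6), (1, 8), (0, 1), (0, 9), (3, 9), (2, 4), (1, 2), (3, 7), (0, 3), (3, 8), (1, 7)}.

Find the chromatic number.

4

1, 2, 6, 7 form a clique, so at least 4 colors are needed.
4 colors suffice: color a → {2, 5, 9}; color b → {1, 3}; color c → {7, 8}; color d → {0, 4, 6}. Each edge has distinct colors on its endpoints.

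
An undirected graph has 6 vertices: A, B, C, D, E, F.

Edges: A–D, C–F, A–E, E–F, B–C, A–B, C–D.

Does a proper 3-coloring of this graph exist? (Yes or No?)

Yes

The chromatic number is 3. The cycle C-D-A-E-F-C has odd length 5, so it cannot be 2-colored; at least 3 colors are needed.
3 colors suffice: color 1 → {A, C}; color 2 → {B, D, F}; color 3 → {E}.
That is already a proper 3-coloring.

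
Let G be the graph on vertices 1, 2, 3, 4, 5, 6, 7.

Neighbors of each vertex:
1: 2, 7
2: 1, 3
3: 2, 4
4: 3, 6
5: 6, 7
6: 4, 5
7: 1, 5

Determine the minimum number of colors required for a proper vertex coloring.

3

The cycle 1-7-5-6-4-3-2-1 has odd length 7, so it cannot be 2-colored; at least 3 colors are needed.
One proper 3-coloring: 1=a, 2=b, 3=a, 4=b, 5=b, 6=a, 7=c. No two adjacent vertices share a color.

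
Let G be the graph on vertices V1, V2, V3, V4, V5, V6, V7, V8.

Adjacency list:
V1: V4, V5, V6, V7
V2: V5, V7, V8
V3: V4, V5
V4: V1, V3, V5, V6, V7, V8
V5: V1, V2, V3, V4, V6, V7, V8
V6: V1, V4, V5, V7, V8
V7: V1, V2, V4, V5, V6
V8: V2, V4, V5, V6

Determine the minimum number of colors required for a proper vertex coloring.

5

V1, V4, V5, V6, V7 form a clique, so at least 5 colors are needed.
5 colors suffice: color 1 → {V5}; color 2 → {V2, V4}; color 3 → {V3, V7, V8}; color 4 → {V6}; color 5 → {V1}. Each edge has distinct colors on its endpoints.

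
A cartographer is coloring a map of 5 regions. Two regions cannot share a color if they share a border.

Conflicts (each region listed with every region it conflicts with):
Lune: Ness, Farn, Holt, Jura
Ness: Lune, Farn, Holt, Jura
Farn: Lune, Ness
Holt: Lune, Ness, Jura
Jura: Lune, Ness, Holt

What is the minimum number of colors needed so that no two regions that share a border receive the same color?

Lune, Ness, Holt, Jura pairwise conflict, so at least 4 colors are needed.
4 colors suffice: Lune=1, Ness=2, Farn=3, Holt=3, Jura=4. No two conflicting regions share a color.

4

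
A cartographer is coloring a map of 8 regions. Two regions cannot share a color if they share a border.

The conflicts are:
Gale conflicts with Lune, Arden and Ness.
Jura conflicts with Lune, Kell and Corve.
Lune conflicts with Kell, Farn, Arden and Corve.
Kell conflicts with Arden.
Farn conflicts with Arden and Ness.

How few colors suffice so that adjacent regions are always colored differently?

3

Gale, Lune, Arden all conflict with each other, so at least 3 colors are needed.
3 colors suffice: color 1 → {Lune, Ness}; color 2 → {Jura, Arden}; color 3 → {Gale, Kell, Farn, Corve}. Each listed conflict is separated.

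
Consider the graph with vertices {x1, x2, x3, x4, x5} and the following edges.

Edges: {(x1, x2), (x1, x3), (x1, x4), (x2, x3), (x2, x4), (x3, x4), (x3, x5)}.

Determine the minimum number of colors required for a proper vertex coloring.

4

x1, x2, x3, x4 are mutually adjacent (a clique of size 4), so at least 4 colors are needed.
4 colors suffice: x1=2, x2=4, x3=1, x4=3, x5=2. Every edge joins two different colors.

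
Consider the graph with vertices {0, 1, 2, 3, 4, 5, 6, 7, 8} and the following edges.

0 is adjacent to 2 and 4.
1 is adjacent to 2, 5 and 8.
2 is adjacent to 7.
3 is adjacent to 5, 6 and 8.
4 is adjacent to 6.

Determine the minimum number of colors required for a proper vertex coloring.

The cycle 6-4-0-2-1-5-3-6 has odd length 7, so it cannot be 2-colored; at least 3 colors are needed.
3 colors suffice: color a → {2, 3, 4}; color b → {0, 1, 6, 7}; color c → {5, 8}. No two adjacent vertices share a color.

3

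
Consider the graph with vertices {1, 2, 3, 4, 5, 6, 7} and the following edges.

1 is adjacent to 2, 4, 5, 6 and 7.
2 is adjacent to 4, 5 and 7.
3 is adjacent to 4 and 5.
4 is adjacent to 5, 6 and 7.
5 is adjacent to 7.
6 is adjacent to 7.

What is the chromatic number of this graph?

1, 2, 4, 5, 7 are pairwise adjacent (a clique of size 5), so at least 5 colors are needed.
5 colors suffice: color a → {4}; color b → {3, 7}; color c → {5, 6}; color d → {1}; color e → {2}. Each edge has distinct colors on its endpoints.

5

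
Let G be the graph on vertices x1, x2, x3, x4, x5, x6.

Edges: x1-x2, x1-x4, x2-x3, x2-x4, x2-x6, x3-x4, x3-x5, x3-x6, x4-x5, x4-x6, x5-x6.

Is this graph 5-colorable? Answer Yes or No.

Yes

The chromatic number is 4. x3, x4, x5, x6 form a clique, so at least 4 colors are needed.
4 colors suffice: x1=3, x2=2, x3=3, x4=1, x5=2, x6=4.
Since 5 ≥ 4, a proper 5-coloring certainly exists.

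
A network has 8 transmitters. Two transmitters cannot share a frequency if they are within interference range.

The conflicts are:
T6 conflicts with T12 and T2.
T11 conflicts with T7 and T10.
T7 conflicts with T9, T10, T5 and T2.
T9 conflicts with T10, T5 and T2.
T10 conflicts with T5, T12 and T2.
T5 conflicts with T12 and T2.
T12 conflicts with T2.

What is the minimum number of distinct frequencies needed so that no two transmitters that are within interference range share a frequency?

5

T7, T9, T10, T5, T2 pairwise conflict, so at least 5 frequencies are needed.
5 frequencies suffice: frequency 1 → {T11, T2}; frequency 2 → {T6, T10}; frequency 3 → {T5}; frequency 4 → {T7, T12}; frequency 5 → {T9}. Every pair that conflicts lands in different frequencies.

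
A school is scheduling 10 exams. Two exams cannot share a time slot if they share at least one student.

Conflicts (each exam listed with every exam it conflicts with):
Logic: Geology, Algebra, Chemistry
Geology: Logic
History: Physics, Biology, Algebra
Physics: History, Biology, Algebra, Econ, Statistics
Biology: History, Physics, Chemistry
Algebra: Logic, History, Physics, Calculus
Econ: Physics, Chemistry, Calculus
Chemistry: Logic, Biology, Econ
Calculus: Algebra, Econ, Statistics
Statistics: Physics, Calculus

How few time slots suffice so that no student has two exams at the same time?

3

History, Physics, Algebra are mutually in conflict, so at least 3 time slots are needed.
3 time slots suffice: time slot 1 → {Logic, Physics, Calculus}; time slot 2 → {Geology, Biology, Algebra, Econ, Statistics}; time slot 3 → {History, Chemistry}. Every pair that conflicts lands in different time slots.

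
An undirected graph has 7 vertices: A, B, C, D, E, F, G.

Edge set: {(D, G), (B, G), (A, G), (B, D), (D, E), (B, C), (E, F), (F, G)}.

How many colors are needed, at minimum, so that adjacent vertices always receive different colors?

B, D, G are mutually adjacent, so at least 3 colors are needed.
3 colors suffice: A=2, B=2, C=1, D=3, E=1, F=2, G=1. No two adjacent vertices share a color.

3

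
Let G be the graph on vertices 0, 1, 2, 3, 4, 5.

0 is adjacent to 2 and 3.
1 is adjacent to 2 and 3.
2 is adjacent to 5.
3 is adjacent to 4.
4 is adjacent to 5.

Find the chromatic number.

3

The cycle 3-4-5-2-0-3 has odd length 5, so it cannot be 2-colored; at least 3 colors are needed.
3 colors suffice: 0=blue, 1=blue, 2=red, 3=red, 4=green, 5=blue. No two adjacent vertices share a color.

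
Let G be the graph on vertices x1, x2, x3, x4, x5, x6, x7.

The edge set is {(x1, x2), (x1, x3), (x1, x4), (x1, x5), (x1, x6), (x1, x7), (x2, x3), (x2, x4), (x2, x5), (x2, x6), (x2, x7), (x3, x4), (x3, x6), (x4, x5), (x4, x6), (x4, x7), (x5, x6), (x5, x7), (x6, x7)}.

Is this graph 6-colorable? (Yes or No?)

The chromatic number is 6. x1, x2, x4, x5, x6, x7 are mutually adjacent (a clique of size 6), so at least 6 colors are needed.
One proper 6-coloring: x1=3, x2=2, x3=5, x4=4, x5=6, x6=1, x7=5.
That is already a proper 6-coloring.

Yes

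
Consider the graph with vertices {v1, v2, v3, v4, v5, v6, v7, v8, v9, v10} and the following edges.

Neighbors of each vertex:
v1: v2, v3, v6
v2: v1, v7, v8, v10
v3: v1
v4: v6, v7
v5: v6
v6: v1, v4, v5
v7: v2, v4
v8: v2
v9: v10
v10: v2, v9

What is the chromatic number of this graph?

The cycle v4-v6-v1-v2-v7-v4 has odd length 5, so it cannot be 2-colored; at least 3 colors are needed.
A valid assignment using 3 colors: v1=2, v2=1, v3=1, v4=2, v5=2, v6=1, v7=3, v8=2, v9=1, v10=2. Each edge has distinct colors on its endpoints.

3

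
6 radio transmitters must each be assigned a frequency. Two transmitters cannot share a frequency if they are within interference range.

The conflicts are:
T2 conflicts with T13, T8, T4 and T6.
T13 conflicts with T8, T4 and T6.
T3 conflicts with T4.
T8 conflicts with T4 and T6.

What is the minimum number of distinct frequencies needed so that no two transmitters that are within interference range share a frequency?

T2, T13, T8, T4 all conflict with each other, so at least 4 frequencies are needed.
A valid assignment using 4 frequencies: T2=2, T13=1, T3=1, T8=3, T4=4, T6=4. Each listed conflict is separated.

4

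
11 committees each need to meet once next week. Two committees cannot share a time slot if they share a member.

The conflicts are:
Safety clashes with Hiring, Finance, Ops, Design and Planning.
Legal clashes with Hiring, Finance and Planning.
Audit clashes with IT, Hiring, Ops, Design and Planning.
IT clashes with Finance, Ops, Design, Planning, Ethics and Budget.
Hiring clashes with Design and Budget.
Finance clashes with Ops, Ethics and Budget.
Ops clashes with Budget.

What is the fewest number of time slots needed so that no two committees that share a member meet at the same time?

IT, Finance, Ops, Budget are mutually in conflict, so at least 4 time slots are needed.
4 time slots suffice: Safety=4, Legal=4, Audit=2, IT=1, Hiring=1, Finance=2, Ops=3, Design=3, Planning=3, Ethics=3, Budget=4. Every pair that conflicts lands in different time slots.

4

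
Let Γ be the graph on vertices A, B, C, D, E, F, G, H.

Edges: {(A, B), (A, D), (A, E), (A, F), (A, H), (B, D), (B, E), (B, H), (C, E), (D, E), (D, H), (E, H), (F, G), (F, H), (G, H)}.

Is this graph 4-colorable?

No

A, B, D, E, H form a clique, so at least 5 colors are needed.
So 4 colors are not enough.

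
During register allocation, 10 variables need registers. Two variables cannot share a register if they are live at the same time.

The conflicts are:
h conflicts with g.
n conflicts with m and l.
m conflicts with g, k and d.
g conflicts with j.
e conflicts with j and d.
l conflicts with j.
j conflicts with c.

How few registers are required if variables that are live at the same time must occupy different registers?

3

The cycle g-j-e-d-m-g has odd length 5, so it cannot be 2-colored; at least 3 registers are needed.
3 registers suffice: h=1, n=3, m=1, g=2, e=2, l=2, k=2, j=1, d=3, c=2. No two conflicting variables share a register.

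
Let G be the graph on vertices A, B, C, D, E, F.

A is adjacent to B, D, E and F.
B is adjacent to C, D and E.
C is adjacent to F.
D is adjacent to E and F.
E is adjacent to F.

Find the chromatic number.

A, D, E, F are pairwise adjacent (a clique of size 4), so at least 4 colors are needed.
One proper 4-coloring: A=3, B=2, C=1, D=4, E=1, F=2. Each edge has distinct colors on its endpoints.

4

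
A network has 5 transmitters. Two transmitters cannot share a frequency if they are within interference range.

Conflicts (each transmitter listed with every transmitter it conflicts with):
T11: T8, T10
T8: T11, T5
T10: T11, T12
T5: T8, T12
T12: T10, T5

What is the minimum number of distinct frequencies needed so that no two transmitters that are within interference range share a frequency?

The cycle T12-T5-T8-T11-T10-T12 has odd length 5, so it cannot be 2-colored; at least 3 frequencies are needed.
3 frequencies suffice: frequency 1 → {T8, T10}; frequency 2 → {T11, T5}; frequency 3 → {T12}. No two conflicting transmitters share a frequency.

3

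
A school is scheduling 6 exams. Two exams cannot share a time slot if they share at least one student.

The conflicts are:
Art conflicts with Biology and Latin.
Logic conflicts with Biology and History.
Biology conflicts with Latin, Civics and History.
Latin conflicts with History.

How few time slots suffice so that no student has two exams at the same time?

Art, Biology, Latin all conflict with each other, so at least 3 time slots are needed.
3 time slots suffice: time slot 1 → {Biology}; time slot 2 → {Art, Civics, History}; time slot 3 → {Logic, Latin}. Every pair that conflicts lands in different time slots.

3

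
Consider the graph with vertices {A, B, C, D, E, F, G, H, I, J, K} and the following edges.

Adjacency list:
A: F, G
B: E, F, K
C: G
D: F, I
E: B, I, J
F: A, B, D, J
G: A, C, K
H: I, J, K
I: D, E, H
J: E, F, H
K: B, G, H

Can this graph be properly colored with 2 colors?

The cycle B-K-G-A-F-B has odd length 5, so it cannot be 2-colored; at least 3 colors are needed.
So 2 colors are not enough.

No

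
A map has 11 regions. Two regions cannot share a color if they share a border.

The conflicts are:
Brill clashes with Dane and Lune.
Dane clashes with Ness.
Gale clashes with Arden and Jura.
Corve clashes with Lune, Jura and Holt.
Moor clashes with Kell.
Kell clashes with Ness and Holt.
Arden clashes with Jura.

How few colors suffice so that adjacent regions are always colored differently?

3

Gale, Arden, Jura pairwise conflict, so at least 3 colors are needed.
3 colors suffice: Brill=3, Dane=1, Gale=3, Corve=1, Moor=2, Kell=1, Arden=1, Lune=2, Ness=2, Jura=2, Holt=2. No two conflicting regions share a color.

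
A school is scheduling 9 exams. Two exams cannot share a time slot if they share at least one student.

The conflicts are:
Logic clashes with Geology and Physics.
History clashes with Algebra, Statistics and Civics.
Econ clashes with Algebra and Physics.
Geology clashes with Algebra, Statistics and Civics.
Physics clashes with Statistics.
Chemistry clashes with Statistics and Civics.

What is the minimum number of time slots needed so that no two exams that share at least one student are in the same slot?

3

The cycle Physics-Statistics-History-Algebra-Econ-Physics has odd length 5, so it cannot be 2-colored; at least 3 time slots are needed.
3 time slots suffice: time slot 1 → {History, Geology, Physics, Chemistry}; time slot 2 → {Logic, Algebra, Statistics, Civics}; time slot 3 → {Econ}. Each listed conflict is separated.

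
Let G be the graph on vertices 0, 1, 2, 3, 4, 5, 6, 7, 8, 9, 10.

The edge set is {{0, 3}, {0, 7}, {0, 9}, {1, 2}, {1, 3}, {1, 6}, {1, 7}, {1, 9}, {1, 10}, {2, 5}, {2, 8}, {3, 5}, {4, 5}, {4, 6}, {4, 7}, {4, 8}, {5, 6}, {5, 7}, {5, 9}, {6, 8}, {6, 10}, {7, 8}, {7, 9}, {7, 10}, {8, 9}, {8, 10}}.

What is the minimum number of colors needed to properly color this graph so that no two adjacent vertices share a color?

3

1, 6, 10 are mutually adjacent, so at least 3 colors are needed.
3 colors suffice: color red → {2, 3, 6, 7}; color blue → {0, 1, 5, 8}; color green → {4, 9, 10}. No two adjacent vertices share a color.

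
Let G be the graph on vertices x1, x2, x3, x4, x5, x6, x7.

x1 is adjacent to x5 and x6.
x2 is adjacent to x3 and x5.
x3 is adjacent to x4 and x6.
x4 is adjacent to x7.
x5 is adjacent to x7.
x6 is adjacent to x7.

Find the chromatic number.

The cycle x6-x3-x2-x5-x1-x6 has odd length 5, so it cannot be 2-colored; at least 3 colors are needed.
3 colors suffice: color 1 → {x3, x5}; color 2 → {x1, x2, x7}; color 3 → {x4, x6}. Every edge joins two different colors.

3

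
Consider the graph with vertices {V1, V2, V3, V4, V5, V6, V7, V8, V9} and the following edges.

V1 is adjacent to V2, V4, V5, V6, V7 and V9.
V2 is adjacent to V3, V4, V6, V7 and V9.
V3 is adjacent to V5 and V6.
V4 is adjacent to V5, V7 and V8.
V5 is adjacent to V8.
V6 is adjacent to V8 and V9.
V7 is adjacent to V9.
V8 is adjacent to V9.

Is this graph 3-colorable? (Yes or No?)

V1, V2, V7, V9 form a clique, so at least 4 colors are needed.
So 3 colors are not enough.

No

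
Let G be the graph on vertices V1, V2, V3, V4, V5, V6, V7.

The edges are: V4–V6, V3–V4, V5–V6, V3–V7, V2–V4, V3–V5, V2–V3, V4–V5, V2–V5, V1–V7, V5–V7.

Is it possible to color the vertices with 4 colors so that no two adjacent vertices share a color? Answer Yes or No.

The chromatic number is 4. V2, V3, V4, V5 are mutually adjacent (a clique of size 4), so at least 4 colors are needed.
One proper 4-coloring: V1=R, V2=Y, V3=G, V4=B, V5=R, V6=G, V7=B.
That is already a proper 4-coloring.

Yes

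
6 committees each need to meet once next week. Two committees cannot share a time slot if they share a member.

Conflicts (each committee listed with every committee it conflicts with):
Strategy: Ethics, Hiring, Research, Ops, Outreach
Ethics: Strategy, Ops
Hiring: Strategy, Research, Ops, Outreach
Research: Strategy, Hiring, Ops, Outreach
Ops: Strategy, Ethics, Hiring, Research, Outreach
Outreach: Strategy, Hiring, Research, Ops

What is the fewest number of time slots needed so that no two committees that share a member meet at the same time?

Strategy, Hiring, Research, Ops, Outreach all conflict with each other, so at least 5 time slots are needed.
5 time slots suffice: time slot 1 → {Strategy}; time slot 2 → {Ops}; time slot 3 → {Ethics, Research}; time slot 4 → {Outreach}; time slot 5 → {Hiring}. Every pair that conflicts lands in different time slots.

5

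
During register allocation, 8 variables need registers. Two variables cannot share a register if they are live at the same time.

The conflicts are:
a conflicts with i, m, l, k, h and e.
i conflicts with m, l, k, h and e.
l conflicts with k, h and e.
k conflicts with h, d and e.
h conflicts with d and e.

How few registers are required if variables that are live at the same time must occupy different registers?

6

a, i, l, k, h, e all conflict with each other, so at least 6 registers are needed.
Using 6 registers: a=2, i=1, m=3, l=5, k=4, h=3, d=1, e=6. Every pair that conflicts lands in different registers.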